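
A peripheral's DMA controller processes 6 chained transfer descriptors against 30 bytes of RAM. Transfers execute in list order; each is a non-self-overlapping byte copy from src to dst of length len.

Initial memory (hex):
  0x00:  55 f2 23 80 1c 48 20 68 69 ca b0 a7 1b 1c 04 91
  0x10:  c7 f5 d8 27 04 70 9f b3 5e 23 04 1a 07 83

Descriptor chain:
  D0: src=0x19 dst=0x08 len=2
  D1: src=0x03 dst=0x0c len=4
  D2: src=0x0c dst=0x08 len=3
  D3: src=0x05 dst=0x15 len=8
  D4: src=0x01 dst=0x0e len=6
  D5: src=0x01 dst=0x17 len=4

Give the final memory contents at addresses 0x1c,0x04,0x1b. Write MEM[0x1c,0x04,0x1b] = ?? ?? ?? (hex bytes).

MEM[0x1c,0x04,0x1b] = 80 1c a7

D0: mem[0x08..0x09] <- [23 04]
D1: mem[0x0c..0x0f] <- [80 1c 48 20]
D2: mem[0x08..0x0a] <- [80 1c 48]
D3: mem[0x15..0x1c] <- [48 20 68 80 1c 48 a7 80]
D4: mem[0x0e..0x13] <- [f2 23 80 1c 48 20]
D5: mem[0x17..0x1a] <- [f2 23 80 1c]
query mem[0x1c]=0x80, mem[0x04]=0x1c, mem[0x1b]=0xa7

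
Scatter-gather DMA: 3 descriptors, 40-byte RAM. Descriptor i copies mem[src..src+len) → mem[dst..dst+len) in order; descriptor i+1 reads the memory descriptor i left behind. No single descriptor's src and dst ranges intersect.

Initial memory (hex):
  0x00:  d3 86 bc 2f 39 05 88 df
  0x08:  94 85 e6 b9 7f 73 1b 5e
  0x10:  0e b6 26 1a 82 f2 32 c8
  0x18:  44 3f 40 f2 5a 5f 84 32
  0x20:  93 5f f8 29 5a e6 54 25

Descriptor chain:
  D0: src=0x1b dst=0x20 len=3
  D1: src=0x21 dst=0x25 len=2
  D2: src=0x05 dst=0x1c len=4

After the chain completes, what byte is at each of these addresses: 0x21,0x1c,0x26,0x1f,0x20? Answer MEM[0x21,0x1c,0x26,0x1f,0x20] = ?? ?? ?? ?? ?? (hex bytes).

MEM[0x21,0x1c,0x26,0x1f,0x20] = 5a 05 5f 94 f2

  after D0: wrote 3B at 0x20 = f25a5f
  after D1: wrote 2B at 0x25 = 5a5f
  after D2: wrote 4B at 0x1c = 0588df94
query mem[0x21]=0x5a, mem[0x1c]=0x05, mem[0x26]=0x5f, mem[0x1f]=0x94, mem[0x20]=0xf2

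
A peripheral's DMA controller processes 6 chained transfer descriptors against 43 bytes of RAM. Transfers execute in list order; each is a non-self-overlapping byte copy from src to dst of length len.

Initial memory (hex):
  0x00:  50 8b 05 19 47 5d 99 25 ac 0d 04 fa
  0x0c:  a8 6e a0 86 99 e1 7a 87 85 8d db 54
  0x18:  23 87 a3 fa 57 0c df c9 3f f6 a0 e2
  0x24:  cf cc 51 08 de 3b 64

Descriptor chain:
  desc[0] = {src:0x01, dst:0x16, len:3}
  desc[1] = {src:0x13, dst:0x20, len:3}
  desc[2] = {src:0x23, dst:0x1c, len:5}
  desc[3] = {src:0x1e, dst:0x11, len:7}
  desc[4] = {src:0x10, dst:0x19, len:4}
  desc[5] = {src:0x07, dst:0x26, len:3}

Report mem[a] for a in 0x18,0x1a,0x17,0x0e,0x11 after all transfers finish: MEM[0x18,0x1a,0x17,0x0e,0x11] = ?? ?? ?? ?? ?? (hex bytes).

MEM[0x18,0x1a,0x17,0x0e,0x11] = 19 cc cf a0 cc

#0 dst[0x16+3] := {0x8b,0x05,0x19}
#1 dst[0x20+3] := {0x87,0x85,0x8d}
#2 dst[0x1c+5] := {0xe2,0xcf,0xcc,0x51,0x08}
#3 dst[0x11+7] := {0xcc,0x51,0x08,0x85,0x8d,0xe2,0xcf}
#4 dst[0x19+4] := {0x99,0xcc,0x51,0x08}
#5 dst[0x26+3] := {0x25,0xac,0x0d}
query mem[0x18]=0x19, mem[0x1a]=0xcc, mem[0x17]=0xcf, mem[0x0e]=0xa0, mem[0x11]=0xcc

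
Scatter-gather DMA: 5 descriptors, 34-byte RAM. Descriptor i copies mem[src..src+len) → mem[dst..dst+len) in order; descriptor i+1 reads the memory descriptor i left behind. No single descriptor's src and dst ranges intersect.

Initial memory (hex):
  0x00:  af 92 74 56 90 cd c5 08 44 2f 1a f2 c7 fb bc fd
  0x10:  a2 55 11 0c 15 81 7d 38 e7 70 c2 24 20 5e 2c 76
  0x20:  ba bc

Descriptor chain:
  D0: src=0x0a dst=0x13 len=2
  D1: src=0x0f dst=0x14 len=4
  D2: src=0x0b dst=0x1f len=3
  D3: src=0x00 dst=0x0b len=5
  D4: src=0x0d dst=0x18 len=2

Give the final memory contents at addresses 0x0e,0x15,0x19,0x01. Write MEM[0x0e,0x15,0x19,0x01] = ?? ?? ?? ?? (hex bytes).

#0 dst[0x13+2] := {0x1a,0xf2}
#1 dst[0x14+4] := {0xfd,0xa2,0x55,0x11}
#2 dst[0x1f+3] := {0xf2,0xc7,0xfb}
#3 dst[0x0b+5] := {0xaf,0x92,0x74,0x56,0x90}
#4 dst[0x18+2] := {0x74,0x56}
query mem[0x0e]=0x56, mem[0x15]=0xa2, mem[0x19]=0x56, mem[0x01]=0x92

MEM[0x0e,0x15,0x19,0x01] = 56 a2 56 92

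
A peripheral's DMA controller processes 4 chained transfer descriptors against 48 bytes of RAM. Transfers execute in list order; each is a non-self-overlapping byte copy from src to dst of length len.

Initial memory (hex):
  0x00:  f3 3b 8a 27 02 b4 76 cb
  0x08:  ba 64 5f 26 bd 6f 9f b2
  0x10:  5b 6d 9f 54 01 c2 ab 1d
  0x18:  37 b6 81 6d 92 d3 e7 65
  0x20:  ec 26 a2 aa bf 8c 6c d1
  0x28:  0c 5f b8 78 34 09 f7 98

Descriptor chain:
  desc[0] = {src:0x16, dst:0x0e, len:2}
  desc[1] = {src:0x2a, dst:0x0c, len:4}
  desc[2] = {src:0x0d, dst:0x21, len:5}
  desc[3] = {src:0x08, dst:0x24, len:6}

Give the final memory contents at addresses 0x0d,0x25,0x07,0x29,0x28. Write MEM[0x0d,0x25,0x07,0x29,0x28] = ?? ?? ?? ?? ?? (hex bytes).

MEM[0x0d,0x25,0x07,0x29,0x28] = 78 64 cb 78 b8

  after D0: wrote 2B at 0x0e = ab1d
  after D1: wrote 4B at 0x0c = b8783409
  after D2: wrote 5B at 0x21 = 7834095b6d
  after D3: wrote 6B at 0x24 = ba645f26b878
query mem[0x0d]=0x78, mem[0x25]=0x64, mem[0x07]=0xcb, mem[0x29]=0x78, mem[0x28]=0xb8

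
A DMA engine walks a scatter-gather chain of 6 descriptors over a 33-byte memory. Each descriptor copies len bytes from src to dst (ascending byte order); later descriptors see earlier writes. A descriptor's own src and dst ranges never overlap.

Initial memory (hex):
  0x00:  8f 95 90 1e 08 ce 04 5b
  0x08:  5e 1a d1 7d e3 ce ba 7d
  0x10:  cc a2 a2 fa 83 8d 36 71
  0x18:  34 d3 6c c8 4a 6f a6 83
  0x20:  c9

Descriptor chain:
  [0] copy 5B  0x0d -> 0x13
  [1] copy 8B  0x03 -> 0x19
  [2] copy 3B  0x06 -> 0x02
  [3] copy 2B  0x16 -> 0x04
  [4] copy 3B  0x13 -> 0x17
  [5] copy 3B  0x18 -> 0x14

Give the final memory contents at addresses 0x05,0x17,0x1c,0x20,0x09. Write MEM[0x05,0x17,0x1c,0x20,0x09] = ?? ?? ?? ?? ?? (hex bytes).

[0] 0x0d->0x13 len=5 : ce ba 7d cc a2
[1] 0x03->0x19 len=8 : 1e 08 ce 04 5b 5e 1a d1
[2] 0x06->0x02 len=3 : 04 5b 5e
[3] 0x16->0x04 len=2 : cc a2
[4] 0x13->0x17 len=3 : ce ba 7d
[5] 0x18->0x14 len=3 : ba 7d 08
query mem[0x05]=0xa2, mem[0x17]=0xce, mem[0x1c]=0x04, mem[0x20]=0xd1, mem[0x09]=0x1a

MEM[0x05,0x17,0x1c,0x20,0x09] = a2 ce 04 d1 1a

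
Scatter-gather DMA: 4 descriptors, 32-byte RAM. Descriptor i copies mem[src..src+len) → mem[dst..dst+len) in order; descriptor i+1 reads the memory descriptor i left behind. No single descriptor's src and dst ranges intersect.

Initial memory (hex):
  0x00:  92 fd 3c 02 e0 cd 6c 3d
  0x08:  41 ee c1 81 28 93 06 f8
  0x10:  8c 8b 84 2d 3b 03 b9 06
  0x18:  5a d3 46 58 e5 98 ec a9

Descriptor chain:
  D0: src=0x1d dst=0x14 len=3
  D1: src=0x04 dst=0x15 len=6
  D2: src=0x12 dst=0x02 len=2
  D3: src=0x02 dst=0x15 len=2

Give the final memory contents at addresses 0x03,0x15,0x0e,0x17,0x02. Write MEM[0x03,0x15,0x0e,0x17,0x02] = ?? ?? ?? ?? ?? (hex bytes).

D0: mem[0x14..0x16] <- [98 ec a9]
D1: mem[0x15..0x1a] <- [e0 cd 6c 3d 41 ee]
D2: mem[0x02..0x03] <- [84 2d]
D3: mem[0x15..0x16] <- [84 2d]
query mem[0x03]=0x2d, mem[0x15]=0x84, mem[0x0e]=0x06, mem[0x17]=0x6c, mem[0x02]=0x84

MEM[0x03,0x15,0x0e,0x17,0x02] = 2d 84 06 6c 84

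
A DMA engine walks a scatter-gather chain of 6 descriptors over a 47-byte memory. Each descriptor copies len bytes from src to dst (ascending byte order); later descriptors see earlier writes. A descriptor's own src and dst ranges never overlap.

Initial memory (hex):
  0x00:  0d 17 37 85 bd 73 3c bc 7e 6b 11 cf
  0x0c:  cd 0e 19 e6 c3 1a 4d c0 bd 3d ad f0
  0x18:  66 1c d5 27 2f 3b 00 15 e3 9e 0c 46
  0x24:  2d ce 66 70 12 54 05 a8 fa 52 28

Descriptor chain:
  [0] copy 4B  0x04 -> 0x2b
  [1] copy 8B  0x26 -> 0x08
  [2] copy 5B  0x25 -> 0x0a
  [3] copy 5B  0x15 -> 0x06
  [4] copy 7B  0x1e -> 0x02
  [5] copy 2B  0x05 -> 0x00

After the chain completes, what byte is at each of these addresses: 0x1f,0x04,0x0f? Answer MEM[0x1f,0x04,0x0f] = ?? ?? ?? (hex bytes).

MEM[0x1f,0x04,0x0f] = 15 e3 3c

#0 dst[0x2b+4] := {0xbd,0x73,0x3c,0xbc}
#1 dst[0x08+8] := {0x66,0x70,0x12,0x54,0x05,0xbd,0x73,0x3c}
#2 dst[0x0a+5] := {0xce,0x66,0x70,0x12,0x54}
#3 dst[0x06+5] := {0x3d,0xad,0xf0,0x66,0x1c}
#4 dst[0x02+7] := {0x00,0x15,0xe3,0x9e,0x0c,0x46,0x2d}
#5 dst[0x00+2] := {0x9e,0x0c}
query mem[0x1f]=0x15, mem[0x04]=0xe3, mem[0x0f]=0x3c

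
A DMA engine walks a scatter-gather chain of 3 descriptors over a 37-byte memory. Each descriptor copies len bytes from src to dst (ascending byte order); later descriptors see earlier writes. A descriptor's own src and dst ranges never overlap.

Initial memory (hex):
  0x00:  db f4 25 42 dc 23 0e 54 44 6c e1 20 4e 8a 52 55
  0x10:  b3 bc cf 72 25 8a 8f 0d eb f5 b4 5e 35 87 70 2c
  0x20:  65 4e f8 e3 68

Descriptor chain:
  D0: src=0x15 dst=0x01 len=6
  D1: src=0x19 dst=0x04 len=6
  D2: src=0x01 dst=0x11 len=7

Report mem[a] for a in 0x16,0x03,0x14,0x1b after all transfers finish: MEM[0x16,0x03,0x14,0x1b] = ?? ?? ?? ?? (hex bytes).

D0: mem[0x01..0x06] <- [8a 8f 0d eb f5 b4]
D1: mem[0x04..0x09] <- [f5 b4 5e 35 87 70]
D2: mem[0x11..0x17] <- [8a 8f 0d f5 b4 5e 35]
query mem[0x16]=0x5e, mem[0x03]=0x0d, mem[0x14]=0xf5, mem[0x1b]=0x5e

MEM[0x16,0x03,0x14,0x1b] = 5e 0d f5 5e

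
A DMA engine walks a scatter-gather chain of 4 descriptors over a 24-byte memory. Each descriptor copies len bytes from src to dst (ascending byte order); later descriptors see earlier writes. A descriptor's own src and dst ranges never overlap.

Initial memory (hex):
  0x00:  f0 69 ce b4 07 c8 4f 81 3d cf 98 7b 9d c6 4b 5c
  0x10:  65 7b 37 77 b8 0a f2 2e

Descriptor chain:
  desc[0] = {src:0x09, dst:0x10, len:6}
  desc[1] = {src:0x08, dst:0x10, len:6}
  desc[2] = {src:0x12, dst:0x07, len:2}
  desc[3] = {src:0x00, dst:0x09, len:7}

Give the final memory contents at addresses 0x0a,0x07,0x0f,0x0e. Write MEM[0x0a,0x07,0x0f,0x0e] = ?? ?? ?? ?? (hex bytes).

MEM[0x0a,0x07,0x0f,0x0e] = 69 98 4f c8

D0: mem[0x10..0x15] <- [cf 98 7b 9d c6 4b]
D1: mem[0x10..0x15] <- [3d cf 98 7b 9d c6]
D2: mem[0x07..0x08] <- [98 7b]
D3: mem[0x09..0x0f] <- [f0 69 ce b4 07 c8 4f]
query mem[0x0a]=0x69, mem[0x07]=0x98, mem[0x0f]=0x4f, mem[0x0e]=0xc8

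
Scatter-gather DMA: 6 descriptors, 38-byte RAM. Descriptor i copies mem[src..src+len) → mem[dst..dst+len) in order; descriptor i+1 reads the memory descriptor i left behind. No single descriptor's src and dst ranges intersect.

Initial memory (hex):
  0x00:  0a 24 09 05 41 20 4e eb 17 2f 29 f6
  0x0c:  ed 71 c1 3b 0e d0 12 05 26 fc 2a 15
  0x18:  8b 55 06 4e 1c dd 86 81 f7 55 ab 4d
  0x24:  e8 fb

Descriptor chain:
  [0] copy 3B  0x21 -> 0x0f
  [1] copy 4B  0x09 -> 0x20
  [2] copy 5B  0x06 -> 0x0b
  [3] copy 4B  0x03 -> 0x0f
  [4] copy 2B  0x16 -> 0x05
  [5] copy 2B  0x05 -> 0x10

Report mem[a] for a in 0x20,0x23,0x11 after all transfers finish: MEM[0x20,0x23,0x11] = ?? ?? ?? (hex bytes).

MEM[0x20,0x23,0x11] = 2f ed 15

  after D0: wrote 3B at 0x0f = 55ab4d
  after D1: wrote 4B at 0x20 = 2f29f6ed
  after D2: wrote 5B at 0x0b = 4eeb172f29
  after D3: wrote 4B at 0x0f = 0541204e
  after D4: wrote 2B at 0x05 = 2a15
  after D5: wrote 2B at 0x10 = 2a15
query mem[0x20]=0x2f, mem[0x23]=0xed, mem[0x11]=0x15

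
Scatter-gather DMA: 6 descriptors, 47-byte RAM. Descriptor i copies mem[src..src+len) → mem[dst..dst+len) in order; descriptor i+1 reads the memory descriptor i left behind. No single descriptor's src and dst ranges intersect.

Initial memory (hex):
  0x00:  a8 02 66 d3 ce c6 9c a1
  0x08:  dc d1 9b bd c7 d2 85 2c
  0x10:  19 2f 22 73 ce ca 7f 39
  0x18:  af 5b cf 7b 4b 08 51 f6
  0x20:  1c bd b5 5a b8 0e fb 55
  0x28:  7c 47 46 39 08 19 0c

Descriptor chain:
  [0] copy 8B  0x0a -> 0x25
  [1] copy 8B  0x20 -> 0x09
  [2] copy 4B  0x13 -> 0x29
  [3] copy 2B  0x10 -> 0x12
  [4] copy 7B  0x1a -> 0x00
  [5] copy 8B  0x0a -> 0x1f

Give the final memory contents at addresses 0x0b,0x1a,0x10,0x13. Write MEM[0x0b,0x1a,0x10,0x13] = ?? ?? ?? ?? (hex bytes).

  after D0: wrote 8B at 0x25 = 9bbdc7d2852c192f
  after D1: wrote 8B at 0x09 = 1cbdb55ab89bbdc7
  after D2: wrote 4B at 0x29 = 73ceca7f
  after D3: wrote 2B at 0x12 = c72f
  after D4: wrote 7B at 0x00 = cf7b4b0851f61c
  after D5: wrote 8B at 0x1f = bdb55ab89bbdc72f
query mem[0x0b]=0xb5, mem[0x1a]=0xcf, mem[0x10]=0xc7, mem[0x13]=0x2f

MEM[0x0b,0x1a,0x10,0x13] = b5 cf c7 2f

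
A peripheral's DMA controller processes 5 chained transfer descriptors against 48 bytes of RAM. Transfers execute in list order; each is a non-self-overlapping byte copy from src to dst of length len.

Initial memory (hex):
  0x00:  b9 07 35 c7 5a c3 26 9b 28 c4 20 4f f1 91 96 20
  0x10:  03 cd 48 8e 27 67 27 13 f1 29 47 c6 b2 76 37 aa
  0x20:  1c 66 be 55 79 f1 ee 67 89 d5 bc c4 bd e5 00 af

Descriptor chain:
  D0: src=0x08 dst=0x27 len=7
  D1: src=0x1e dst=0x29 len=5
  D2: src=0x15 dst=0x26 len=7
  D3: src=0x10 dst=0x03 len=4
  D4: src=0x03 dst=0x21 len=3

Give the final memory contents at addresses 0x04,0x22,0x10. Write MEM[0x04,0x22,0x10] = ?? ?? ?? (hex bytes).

D0: mem[0x27..0x2d] <- [28 c4 20 4f f1 91 96]
D1: mem[0x29..0x2d] <- [37 aa 1c 66 be]
D2: mem[0x26..0x2c] <- [67 27 13 f1 29 47 c6]
D3: mem[0x03..0x06] <- [03 cd 48 8e]
D4: mem[0x21..0x23] <- [03 cd 48]
query mem[0x04]=0xcd, mem[0x22]=0xcd, mem[0x10]=0x03

MEM[0x04,0x22,0x10] = cd cd 03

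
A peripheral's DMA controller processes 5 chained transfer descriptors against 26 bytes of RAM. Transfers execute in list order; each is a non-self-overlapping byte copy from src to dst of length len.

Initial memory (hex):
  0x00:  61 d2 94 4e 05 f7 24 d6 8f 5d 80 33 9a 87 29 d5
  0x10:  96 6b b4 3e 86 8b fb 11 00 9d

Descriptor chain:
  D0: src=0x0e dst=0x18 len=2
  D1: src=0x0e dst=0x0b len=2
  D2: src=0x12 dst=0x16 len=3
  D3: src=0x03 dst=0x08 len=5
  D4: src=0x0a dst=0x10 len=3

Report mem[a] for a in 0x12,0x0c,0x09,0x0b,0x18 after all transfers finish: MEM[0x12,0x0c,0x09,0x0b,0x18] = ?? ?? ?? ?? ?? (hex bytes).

MEM[0x12,0x0c,0x09,0x0b,0x18] = d6 d6 05 24 86

#0 dst[0x18+2] := {0x29,0xd5}
#1 dst[0x0b+2] := {0x29,0xd5}
#2 dst[0x16+3] := {0xb4,0x3e,0x86}
#3 dst[0x08+5] := {0x4e,0x05,0xf7,0x24,0xd6}
#4 dst[0x10+3] := {0xf7,0x24,0xd6}
query mem[0x12]=0xd6, mem[0x0c]=0xd6, mem[0x09]=0x05, mem[0x0b]=0x24, mem[0x18]=0x86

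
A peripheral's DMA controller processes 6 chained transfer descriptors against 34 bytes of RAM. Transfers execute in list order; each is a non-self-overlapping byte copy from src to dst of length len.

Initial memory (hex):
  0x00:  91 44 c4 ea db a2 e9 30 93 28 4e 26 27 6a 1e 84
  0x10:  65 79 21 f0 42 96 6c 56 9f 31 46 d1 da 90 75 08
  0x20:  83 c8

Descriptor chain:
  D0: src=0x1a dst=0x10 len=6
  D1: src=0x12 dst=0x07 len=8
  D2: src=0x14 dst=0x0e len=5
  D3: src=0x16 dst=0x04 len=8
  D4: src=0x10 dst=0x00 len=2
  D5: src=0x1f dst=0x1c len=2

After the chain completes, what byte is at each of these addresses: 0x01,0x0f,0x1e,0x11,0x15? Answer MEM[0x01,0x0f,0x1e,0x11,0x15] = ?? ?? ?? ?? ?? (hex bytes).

MEM[0x01,0x0f,0x1e,0x11,0x15] = 56 08 75 56 08

#0 dst[0x10+6] := {0x46,0xd1,0xda,0x90,0x75,0x08}
#1 dst[0x07+8] := {0xda,0x90,0x75,0x08,0x6c,0x56,0x9f,0x31}
#2 dst[0x0e+5] := {0x75,0x08,0x6c,0x56,0x9f}
#3 dst[0x04+8] := {0x6c,0x56,0x9f,0x31,0x46,0xd1,0xda,0x90}
#4 dst[0x00+2] := {0x6c,0x56}
#5 dst[0x1c+2] := {0x08,0x83}
query mem[0x01]=0x56, mem[0x0f]=0x08, mem[0x1e]=0x75, mem[0x11]=0x56, mem[0x15]=0x08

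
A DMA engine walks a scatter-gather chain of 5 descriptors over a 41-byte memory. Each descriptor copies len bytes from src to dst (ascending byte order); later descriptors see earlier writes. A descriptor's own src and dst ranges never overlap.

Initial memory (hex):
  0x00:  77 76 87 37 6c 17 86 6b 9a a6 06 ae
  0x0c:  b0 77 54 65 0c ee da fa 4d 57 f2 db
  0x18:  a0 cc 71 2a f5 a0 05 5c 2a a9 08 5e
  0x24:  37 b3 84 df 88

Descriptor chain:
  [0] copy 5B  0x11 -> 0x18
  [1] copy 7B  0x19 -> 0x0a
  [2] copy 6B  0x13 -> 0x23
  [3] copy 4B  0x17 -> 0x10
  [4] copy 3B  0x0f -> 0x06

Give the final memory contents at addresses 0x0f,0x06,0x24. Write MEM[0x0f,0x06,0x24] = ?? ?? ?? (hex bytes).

  after D0: wrote 5B at 0x18 = eedafa4d57
  after D1: wrote 7B at 0x0a = dafa4d57a0055c
  after D2: wrote 6B at 0x23 = fa4d57f2dbee
  after D3: wrote 4B at 0x10 = dbeedafa
  after D4: wrote 3B at 0x06 = 05dbee
query mem[0x0f]=0x05, mem[0x06]=0x05, mem[0x24]=0x4d

MEM[0x0f,0x06,0x24] = 05 05 4d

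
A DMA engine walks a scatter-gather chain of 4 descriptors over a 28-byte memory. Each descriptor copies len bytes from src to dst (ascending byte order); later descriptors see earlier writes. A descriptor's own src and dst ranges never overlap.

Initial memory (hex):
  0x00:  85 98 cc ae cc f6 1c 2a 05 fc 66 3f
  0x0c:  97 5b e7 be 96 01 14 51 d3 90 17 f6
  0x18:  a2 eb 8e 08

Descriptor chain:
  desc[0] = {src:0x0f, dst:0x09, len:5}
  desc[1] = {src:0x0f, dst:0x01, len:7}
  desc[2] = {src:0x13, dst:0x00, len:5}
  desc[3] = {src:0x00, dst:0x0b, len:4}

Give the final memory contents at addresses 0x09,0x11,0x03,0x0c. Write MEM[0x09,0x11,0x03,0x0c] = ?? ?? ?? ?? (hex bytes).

D0: mem[0x09..0x0d] <- [be 96 01 14 51]
D1: mem[0x01..0x07] <- [be 96 01 14 51 d3 90]
D2: mem[0x00..0x04] <- [51 d3 90 17 f6]
D3: mem[0x0b..0x0e] <- [51 d3 90 17]
query mem[0x09]=0xbe, mem[0x11]=0x01, mem[0x03]=0x17, mem[0x0c]=0xd3

MEM[0x09,0x11,0x03,0x0c] = be 01 17 d3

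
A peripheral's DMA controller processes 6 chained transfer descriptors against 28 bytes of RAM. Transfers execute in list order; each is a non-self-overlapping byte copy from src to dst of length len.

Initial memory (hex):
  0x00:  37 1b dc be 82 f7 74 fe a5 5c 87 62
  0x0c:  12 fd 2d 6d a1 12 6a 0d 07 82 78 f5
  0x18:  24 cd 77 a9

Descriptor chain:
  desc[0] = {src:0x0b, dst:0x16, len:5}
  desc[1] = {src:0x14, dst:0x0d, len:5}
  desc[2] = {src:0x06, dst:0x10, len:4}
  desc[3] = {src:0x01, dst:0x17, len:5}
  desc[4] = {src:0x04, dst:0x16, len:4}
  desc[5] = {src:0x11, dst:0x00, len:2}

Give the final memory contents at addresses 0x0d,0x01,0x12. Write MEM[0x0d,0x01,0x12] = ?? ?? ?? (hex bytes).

MEM[0x0d,0x01,0x12] = 07 a5 a5

D0: mem[0x16..0x1a] <- [62 12 fd 2d 6d]
D1: mem[0x0d..0x11] <- [07 82 62 12 fd]
D2: mem[0x10..0x13] <- [74 fe a5 5c]
D3: mem[0x17..0x1b] <- [1b dc be 82 f7]
D4: mem[0x16..0x19] <- [82 f7 74 fe]
D5: mem[0x00..0x01] <- [fe a5]
query mem[0x0d]=0x07, mem[0x01]=0xa5, mem[0x12]=0xa5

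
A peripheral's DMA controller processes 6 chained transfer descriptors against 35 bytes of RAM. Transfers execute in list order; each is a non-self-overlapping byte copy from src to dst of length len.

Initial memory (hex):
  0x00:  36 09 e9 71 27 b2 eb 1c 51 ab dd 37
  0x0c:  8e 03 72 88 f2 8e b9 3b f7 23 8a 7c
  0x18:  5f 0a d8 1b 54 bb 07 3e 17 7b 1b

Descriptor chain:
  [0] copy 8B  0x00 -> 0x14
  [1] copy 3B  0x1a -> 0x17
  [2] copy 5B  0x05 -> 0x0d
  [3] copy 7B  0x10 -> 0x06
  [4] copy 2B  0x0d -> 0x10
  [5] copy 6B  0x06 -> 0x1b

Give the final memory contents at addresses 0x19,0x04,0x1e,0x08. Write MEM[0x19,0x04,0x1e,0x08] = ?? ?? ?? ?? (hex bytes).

[0] 0x00->0x14 len=8 : 36 09 e9 71 27 b2 eb 1c
[1] 0x1a->0x17 len=3 : eb 1c 54
[2] 0x05->0x0d len=5 : b2 eb 1c 51 ab
[3] 0x10->0x06 len=7 : 51 ab b9 3b 36 09 e9
[4] 0x0d->0x10 len=2 : b2 eb
[5] 0x06->0x1b len=6 : 51 ab b9 3b 36 09
query mem[0x19]=0x54, mem[0x04]=0x27, mem[0x1e]=0x3b, mem[0x08]=0xb9

MEM[0x19,0x04,0x1e,0x08] = 54 27 3b b9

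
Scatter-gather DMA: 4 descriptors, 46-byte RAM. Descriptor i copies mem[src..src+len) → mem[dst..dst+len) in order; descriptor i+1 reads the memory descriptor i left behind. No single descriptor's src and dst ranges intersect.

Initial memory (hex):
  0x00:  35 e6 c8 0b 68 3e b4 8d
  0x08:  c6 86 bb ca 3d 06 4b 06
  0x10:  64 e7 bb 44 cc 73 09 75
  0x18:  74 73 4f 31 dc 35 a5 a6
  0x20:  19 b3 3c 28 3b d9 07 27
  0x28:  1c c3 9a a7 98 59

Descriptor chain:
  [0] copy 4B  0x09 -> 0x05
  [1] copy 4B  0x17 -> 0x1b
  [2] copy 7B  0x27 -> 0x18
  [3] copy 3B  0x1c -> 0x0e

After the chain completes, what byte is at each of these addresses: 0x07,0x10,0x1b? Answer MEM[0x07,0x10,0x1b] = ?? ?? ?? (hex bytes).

[0] 0x09->0x05 len=4 : 86 bb ca 3d
[1] 0x17->0x1b len=4 : 75 74 73 4f
[2] 0x27->0x18 len=7 : 27 1c c3 9a a7 98 59
[3] 0x1c->0x0e len=3 : a7 98 59
query mem[0x07]=0xca, mem[0x10]=0x59, mem[0x1b]=0x9a

MEM[0x07,0x10,0x1b] = ca 59 9a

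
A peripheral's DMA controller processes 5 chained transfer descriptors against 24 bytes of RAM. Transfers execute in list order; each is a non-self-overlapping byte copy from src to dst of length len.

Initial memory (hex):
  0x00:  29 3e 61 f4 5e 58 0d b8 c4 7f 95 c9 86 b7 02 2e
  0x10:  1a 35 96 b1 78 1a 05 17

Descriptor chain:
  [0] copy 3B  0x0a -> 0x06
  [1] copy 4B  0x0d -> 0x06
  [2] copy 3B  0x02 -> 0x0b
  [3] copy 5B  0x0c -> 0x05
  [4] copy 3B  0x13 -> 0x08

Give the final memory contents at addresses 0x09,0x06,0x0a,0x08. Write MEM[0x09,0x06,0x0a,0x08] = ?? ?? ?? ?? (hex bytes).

  after D0: wrote 3B at 0x06 = 95c986
  after D1: wrote 4B at 0x06 = b7022e1a
  after D2: wrote 3B at 0x0b = 61f45e
  after D3: wrote 5B at 0x05 = f45e022e1a
  after D4: wrote 3B at 0x08 = b1781a
query mem[0x09]=0x78, mem[0x06]=0x5e, mem[0x0a]=0x1a, mem[0x08]=0xb1

MEM[0x09,0x06,0x0a,0x08] = 78 5e 1a b1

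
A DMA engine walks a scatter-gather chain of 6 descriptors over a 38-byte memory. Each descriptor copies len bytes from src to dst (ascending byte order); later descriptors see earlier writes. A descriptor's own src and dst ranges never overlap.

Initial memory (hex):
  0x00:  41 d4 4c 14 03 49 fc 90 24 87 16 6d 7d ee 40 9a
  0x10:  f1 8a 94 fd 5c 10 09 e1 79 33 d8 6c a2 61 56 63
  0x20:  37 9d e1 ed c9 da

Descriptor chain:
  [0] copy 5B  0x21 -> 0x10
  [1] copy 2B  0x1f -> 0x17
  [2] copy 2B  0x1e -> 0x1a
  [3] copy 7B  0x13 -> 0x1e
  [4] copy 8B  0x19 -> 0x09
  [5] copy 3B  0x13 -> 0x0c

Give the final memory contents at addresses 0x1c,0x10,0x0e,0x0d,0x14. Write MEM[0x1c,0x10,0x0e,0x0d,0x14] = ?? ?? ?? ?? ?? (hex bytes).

[0] 0x21->0x10 len=5 : 9d e1 ed c9 da
[1] 0x1f->0x17 len=2 : 63 37
[2] 0x1e->0x1a len=2 : 56 63
[3] 0x13->0x1e len=7 : c9 da 10 09 63 37 33
[4] 0x19->0x09 len=8 : 33 56 63 a2 61 c9 da 10
[5] 0x13->0x0c len=3 : c9 da 10
query mem[0x1c]=0xa2, mem[0x10]=0x10, mem[0x0e]=0x10, mem[0x0d]=0xda, mem[0x14]=0xda

MEM[0x1c,0x10,0x0e,0x0d,0x14] = a2 10 10 da da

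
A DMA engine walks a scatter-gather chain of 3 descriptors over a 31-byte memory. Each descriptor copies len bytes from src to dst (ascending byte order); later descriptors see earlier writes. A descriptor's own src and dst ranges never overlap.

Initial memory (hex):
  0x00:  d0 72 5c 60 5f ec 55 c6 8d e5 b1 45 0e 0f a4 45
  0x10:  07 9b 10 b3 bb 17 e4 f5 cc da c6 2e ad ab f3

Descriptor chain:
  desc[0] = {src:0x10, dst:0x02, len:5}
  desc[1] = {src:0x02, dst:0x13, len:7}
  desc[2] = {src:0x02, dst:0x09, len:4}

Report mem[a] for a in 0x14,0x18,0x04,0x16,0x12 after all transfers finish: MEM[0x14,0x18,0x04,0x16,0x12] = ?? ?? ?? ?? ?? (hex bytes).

MEM[0x14,0x18,0x04,0x16,0x12] = 9b c6 10 b3 10

[0] 0x10->0x02 len=5 : 07 9b 10 b3 bb
[1] 0x02->0x13 len=7 : 07 9b 10 b3 bb c6 8d
[2] 0x02->0x09 len=4 : 07 9b 10 b3
query mem[0x14]=0x9b, mem[0x18]=0xc6, mem[0x04]=0x10, mem[0x16]=0xb3, mem[0x12]=0x10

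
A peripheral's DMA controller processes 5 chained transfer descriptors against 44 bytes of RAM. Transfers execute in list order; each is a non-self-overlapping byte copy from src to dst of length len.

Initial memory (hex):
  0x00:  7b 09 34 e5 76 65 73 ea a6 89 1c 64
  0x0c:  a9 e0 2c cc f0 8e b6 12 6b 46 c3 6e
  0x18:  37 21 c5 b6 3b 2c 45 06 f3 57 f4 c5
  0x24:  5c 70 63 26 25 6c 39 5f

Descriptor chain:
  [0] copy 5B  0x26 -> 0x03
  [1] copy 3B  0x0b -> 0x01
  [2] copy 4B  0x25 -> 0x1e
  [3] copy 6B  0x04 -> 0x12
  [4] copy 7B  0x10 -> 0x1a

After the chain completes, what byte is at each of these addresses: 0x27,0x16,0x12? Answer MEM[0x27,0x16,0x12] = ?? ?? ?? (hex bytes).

MEM[0x27,0x16,0x12] = 26 a6 26

  after D0: wrote 5B at 0x03 = 6326256c39
  after D1: wrote 3B at 0x01 = 64a9e0
  after D2: wrote 4B at 0x1e = 70632625
  after D3: wrote 6B at 0x12 = 26256c39a689
  after D4: wrote 7B at 0x1a = f08e26256c39a6
query mem[0x27]=0x26, mem[0x16]=0xa6, mem[0x12]=0x26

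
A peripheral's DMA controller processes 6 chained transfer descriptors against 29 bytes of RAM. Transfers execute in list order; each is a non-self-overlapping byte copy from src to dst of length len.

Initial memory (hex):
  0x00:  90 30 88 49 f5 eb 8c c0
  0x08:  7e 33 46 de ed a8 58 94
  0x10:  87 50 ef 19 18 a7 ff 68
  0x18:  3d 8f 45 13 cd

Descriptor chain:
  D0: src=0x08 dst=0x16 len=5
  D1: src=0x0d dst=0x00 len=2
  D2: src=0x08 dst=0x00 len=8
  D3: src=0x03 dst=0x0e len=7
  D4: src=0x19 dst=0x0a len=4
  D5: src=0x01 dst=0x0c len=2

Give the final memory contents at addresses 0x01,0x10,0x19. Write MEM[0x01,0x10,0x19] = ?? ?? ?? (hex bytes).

MEM[0x01,0x10,0x19] = 33 a8 de

[0] 0x08->0x16 len=5 : 7e 33 46 de ed
[1] 0x0d->0x00 len=2 : a8 58
[2] 0x08->0x00 len=8 : 7e 33 46 de ed a8 58 94
[3] 0x03->0x0e len=7 : de ed a8 58 94 7e 33
[4] 0x19->0x0a len=4 : de ed 13 cd
[5] 0x01->0x0c len=2 : 33 46
query mem[0x01]=0x33, mem[0x10]=0xa8, mem[0x19]=0xde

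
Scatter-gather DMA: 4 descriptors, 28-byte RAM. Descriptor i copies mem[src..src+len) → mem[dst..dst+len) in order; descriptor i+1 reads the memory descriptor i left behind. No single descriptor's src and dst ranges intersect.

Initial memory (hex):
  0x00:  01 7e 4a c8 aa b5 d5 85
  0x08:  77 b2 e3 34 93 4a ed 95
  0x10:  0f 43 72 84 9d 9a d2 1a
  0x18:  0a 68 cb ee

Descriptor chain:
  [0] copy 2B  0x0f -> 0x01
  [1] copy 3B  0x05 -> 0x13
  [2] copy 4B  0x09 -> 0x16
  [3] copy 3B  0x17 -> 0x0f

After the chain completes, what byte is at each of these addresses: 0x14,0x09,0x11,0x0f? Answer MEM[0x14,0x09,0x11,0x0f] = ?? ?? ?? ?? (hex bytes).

D0: mem[0x01..0x02] <- [95 0f]
D1: mem[0x13..0x15] <- [b5 d5 85]
D2: mem[0x16..0x19] <- [b2 e3 34 93]
D3: mem[0x0f..0x11] <- [e3 34 93]
query mem[0x14]=0xd5, mem[0x09]=0xb2, mem[0x11]=0x93, mem[0x0f]=0xe3

MEM[0x14,0x09,0x11,0x0f] = d5 b2 93 e3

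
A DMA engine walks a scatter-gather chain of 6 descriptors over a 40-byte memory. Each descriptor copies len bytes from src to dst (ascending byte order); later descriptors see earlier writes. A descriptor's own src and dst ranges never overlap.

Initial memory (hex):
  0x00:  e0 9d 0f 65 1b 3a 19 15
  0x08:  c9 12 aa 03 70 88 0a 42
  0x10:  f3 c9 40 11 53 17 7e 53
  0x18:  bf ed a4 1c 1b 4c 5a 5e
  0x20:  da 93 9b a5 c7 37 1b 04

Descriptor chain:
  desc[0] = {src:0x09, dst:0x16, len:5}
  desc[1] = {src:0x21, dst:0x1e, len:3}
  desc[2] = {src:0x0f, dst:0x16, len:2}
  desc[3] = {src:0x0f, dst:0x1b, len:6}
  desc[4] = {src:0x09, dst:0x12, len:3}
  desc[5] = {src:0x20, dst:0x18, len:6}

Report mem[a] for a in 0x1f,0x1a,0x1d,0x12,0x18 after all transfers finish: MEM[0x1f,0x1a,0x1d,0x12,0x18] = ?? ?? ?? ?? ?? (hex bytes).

MEM[0x1f,0x1a,0x1d,0x12,0x18] = 11 9b 37 12 53

[0] 0x09->0x16 len=5 : 12 aa 03 70 88
[1] 0x21->0x1e len=3 : 93 9b a5
[2] 0x0f->0x16 len=2 : 42 f3
[3] 0x0f->0x1b len=6 : 42 f3 c9 40 11 53
[4] 0x09->0x12 len=3 : 12 aa 03
[5] 0x20->0x18 len=6 : 53 93 9b a5 c7 37
query mem[0x1f]=0x11, mem[0x1a]=0x9b, mem[0x1d]=0x37, mem[0x12]=0x12, mem[0x18]=0x53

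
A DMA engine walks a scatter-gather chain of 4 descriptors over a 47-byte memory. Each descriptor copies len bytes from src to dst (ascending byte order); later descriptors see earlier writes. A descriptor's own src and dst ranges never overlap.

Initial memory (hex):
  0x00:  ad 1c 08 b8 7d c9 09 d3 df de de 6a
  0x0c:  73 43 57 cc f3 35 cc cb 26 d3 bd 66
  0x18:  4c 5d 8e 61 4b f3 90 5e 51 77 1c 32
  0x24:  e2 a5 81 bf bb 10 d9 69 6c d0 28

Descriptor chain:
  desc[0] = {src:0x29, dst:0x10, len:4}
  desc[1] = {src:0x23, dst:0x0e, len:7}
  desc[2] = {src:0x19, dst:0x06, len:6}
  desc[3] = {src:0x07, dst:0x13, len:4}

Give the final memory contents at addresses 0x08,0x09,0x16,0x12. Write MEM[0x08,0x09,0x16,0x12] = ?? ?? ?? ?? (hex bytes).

D0: mem[0x10..0x13] <- [10 d9 69 6c]
D1: mem[0x0e..0x14] <- [32 e2 a5 81 bf bb 10]
D2: mem[0x06..0x0b] <- [5d 8e 61 4b f3 90]
D3: mem[0x13..0x16] <- [8e 61 4b f3]
query mem[0x08]=0x61, mem[0x09]=0x4b, mem[0x16]=0xf3, mem[0x12]=0xbf

MEM[0x08,0x09,0x16,0x12] = 61 4b f3 bf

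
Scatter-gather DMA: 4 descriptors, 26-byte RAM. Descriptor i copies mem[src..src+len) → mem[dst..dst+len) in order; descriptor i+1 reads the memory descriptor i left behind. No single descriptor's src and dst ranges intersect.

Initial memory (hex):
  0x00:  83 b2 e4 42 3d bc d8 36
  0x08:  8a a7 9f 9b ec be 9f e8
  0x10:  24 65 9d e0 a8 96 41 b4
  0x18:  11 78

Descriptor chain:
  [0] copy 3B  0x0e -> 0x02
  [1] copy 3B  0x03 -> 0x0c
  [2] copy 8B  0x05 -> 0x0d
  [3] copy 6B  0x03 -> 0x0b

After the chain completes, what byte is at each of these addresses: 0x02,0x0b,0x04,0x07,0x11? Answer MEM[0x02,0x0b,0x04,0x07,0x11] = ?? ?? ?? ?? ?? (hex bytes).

  after D0: wrote 3B at 0x02 = 9fe824
  after D1: wrote 3B at 0x0c = e824bc
  after D2: wrote 8B at 0x0d = bcd8368aa79f9be8
  after D3: wrote 6B at 0x0b = e824bcd8368a
query mem[0x02]=0x9f, mem[0x0b]=0xe8, mem[0x04]=0x24, mem[0x07]=0x36, mem[0x11]=0xa7

MEM[0x02,0x0b,0x04,0x07,0x11] = 9f e8 24 36 a7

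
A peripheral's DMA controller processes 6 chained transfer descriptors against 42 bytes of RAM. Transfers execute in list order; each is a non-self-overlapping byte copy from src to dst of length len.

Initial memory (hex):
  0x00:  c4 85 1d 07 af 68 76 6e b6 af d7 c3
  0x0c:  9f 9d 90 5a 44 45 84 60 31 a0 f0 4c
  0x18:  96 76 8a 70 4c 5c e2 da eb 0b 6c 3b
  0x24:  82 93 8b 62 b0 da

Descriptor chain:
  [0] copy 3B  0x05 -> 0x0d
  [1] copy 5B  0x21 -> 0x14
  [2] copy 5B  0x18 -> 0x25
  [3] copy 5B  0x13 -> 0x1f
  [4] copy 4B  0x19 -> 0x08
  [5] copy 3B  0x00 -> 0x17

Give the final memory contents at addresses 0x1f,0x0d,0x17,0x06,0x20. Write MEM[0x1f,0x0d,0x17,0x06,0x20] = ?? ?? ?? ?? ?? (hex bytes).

MEM[0x1f,0x0d,0x17,0x06,0x20] = 60 68 c4 76 0b

D0: mem[0x0d..0x0f] <- [68 76 6e]
D1: mem[0x14..0x18] <- [0b 6c 3b 82 93]
D2: mem[0x25..0x29] <- [93 76 8a 70 4c]
D3: mem[0x1f..0x23] <- [60 0b 6c 3b 82]
D4: mem[0x08..0x0b] <- [76 8a 70 4c]
D5: mem[0x17..0x19] <- [c4 85 1d]
query mem[0x1f]=0x60, mem[0x0d]=0x68, mem[0x17]=0xc4, mem[0x06]=0x76, mem[0x20]=0x0b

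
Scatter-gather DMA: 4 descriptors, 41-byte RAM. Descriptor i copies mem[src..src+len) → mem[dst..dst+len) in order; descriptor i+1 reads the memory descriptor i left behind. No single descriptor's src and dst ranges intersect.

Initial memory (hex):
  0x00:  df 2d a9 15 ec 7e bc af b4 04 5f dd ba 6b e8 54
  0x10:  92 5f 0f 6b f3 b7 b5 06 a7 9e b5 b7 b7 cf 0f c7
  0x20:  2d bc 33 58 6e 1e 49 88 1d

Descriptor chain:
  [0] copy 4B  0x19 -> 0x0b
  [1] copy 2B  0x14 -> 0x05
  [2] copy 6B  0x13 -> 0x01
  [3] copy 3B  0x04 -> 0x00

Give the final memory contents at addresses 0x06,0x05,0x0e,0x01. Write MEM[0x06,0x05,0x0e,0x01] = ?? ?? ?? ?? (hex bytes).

MEM[0x06,0x05,0x0e,0x01] = a7 06 b7 06

D0: mem[0x0b..0x0e] <- [9e b5 b7 b7]
D1: mem[0x05..0x06] <- [f3 b7]
D2: mem[0x01..0x06] <- [6b f3 b7 b5 06 a7]
D3: mem[0x00..0x02] <- [b5 06 a7]
query mem[0x06]=0xa7, mem[0x05]=0x06, mem[0x0e]=0xb7, mem[0x01]=0x06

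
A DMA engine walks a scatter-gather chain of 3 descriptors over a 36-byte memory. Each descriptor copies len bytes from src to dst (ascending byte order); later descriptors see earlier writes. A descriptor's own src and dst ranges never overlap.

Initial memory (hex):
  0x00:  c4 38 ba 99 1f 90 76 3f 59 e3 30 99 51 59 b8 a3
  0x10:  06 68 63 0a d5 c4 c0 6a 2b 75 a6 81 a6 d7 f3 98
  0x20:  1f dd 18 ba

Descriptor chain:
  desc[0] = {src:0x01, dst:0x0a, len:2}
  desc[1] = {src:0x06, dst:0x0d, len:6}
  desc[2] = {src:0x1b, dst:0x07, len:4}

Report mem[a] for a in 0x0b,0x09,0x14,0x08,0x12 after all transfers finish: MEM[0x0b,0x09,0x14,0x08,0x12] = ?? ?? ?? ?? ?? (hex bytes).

MEM[0x0b,0x09,0x14,0x08,0x12] = ba d7 d5 a6 ba

[0] 0x01->0x0a len=2 : 38 ba
[1] 0x06->0x0d len=6 : 76 3f 59 e3 38 ba
[2] 0x1b->0x07 len=4 : 81 a6 d7 f3
query mem[0x0b]=0xba, mem[0x09]=0xd7, mem[0x14]=0xd5, mem[0x08]=0xa6, mem[0x12]=0xba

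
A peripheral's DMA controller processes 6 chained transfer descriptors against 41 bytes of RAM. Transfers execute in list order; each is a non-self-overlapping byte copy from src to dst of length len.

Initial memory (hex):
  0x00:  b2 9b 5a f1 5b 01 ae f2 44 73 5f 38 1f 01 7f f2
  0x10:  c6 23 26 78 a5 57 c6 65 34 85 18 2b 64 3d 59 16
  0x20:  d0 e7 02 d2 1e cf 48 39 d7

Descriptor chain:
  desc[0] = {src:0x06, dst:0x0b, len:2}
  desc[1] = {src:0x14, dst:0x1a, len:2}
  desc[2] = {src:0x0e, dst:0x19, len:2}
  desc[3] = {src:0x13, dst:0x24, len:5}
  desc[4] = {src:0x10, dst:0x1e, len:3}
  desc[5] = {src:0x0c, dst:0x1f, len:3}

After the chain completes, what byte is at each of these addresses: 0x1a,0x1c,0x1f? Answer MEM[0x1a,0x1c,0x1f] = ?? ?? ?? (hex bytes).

[0] 0x06->0x0b len=2 : ae f2
[1] 0x14->0x1a len=2 : a5 57
[2] 0x0e->0x19 len=2 : 7f f2
[3] 0x13->0x24 len=5 : 78 a5 57 c6 65
[4] 0x10->0x1e len=3 : c6 23 26
[5] 0x0c->0x1f len=3 : f2 01 7f
query mem[0x1a]=0xf2, mem[0x1c]=0x64, mem[0x1f]=0xf2

MEM[0x1a,0x1c,0x1f] = f2 64 f2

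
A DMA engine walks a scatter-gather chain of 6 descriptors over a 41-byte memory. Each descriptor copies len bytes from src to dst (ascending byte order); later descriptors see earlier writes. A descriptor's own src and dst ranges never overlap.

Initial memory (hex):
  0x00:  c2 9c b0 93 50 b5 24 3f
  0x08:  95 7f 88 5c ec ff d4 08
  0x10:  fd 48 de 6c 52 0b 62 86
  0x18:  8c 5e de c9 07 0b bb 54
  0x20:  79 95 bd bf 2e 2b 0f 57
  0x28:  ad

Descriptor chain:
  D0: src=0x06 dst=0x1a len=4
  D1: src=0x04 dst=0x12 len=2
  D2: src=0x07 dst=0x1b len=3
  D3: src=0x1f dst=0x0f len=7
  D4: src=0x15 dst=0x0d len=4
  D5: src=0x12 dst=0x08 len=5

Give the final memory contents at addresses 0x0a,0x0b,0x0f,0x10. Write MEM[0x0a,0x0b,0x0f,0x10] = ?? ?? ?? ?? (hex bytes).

MEM[0x0a,0x0b,0x0f,0x10] = 2e 2b 86 8c

[0] 0x06->0x1a len=4 : 24 3f 95 7f
[1] 0x04->0x12 len=2 : 50 b5
[2] 0x07->0x1b len=3 : 3f 95 7f
[3] 0x1f->0x0f len=7 : 54 79 95 bd bf 2e 2b
[4] 0x15->0x0d len=4 : 2b 62 86 8c
[5] 0x12->0x08 len=5 : bd bf 2e 2b 62
query mem[0x0a]=0x2e, mem[0x0b]=0x2b, mem[0x0f]=0x86, mem[0x10]=0x8c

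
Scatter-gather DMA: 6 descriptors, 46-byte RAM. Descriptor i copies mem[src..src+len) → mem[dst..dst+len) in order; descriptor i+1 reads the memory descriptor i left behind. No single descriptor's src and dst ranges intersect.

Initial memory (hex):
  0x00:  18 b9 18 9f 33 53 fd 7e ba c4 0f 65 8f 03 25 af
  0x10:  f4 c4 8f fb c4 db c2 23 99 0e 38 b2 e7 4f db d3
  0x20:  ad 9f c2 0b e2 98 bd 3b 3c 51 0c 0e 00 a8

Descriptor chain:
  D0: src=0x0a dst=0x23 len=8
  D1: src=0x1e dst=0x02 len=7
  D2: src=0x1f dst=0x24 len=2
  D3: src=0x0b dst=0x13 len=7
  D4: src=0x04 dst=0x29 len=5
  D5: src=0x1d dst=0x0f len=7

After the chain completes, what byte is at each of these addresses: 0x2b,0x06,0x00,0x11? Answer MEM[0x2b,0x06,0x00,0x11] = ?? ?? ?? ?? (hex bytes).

MEM[0x2b,0x06,0x00,0x11] = c2 c2 18 d3

#0 dst[0x23+8] := {0x0f,0x65,0x8f,0x03,0x25,0xaf,0xf4,0xc4}
#1 dst[0x02+7] := {0xdb,0xd3,0xad,0x9f,0xc2,0x0f,0x65}
#2 dst[0x24+2] := {0xd3,0xad}
#3 dst[0x13+7] := {0x65,0x8f,0x03,0x25,0xaf,0xf4,0xc4}
#4 dst[0x29+5] := {0xad,0x9f,0xc2,0x0f,0x65}
#5 dst[0x0f+7] := {0x4f,0xdb,0xd3,0xad,0x9f,0xc2,0x0f}
query mem[0x2b]=0xc2, mem[0x06]=0xc2, mem[0x00]=0x18, mem[0x11]=0xd3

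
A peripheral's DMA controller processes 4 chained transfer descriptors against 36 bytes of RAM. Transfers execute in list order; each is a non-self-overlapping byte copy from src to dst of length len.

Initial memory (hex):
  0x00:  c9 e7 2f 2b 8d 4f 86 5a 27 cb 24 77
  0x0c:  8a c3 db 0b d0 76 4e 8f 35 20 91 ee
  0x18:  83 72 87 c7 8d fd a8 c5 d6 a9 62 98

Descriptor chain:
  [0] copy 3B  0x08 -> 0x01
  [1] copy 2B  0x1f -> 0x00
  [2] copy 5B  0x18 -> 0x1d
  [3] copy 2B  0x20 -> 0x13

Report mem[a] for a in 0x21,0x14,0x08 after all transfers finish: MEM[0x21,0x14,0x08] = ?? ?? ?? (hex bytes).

MEM[0x21,0x14,0x08] = 8d 8d 27

[0] 0x08->0x01 len=3 : 27 cb 24
[1] 0x1f->0x00 len=2 : c5 d6
[2] 0x18->0x1d len=5 : 83 72 87 c7 8d
[3] 0x20->0x13 len=2 : c7 8d
query mem[0x21]=0x8d, mem[0x14]=0x8d, mem[0x08]=0x27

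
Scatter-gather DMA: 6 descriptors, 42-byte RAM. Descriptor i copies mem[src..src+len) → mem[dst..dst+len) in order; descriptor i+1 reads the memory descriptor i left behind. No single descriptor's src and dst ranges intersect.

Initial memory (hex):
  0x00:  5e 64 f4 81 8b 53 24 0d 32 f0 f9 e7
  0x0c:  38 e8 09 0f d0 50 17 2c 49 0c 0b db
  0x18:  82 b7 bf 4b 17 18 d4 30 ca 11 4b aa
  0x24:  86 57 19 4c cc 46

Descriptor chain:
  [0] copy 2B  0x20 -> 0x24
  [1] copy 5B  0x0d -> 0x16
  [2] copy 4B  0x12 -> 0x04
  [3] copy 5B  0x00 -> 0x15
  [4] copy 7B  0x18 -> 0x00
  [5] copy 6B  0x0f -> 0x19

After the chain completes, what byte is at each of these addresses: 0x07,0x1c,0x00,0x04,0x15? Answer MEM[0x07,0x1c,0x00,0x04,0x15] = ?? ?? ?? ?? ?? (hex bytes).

MEM[0x07,0x1c,0x00,0x04,0x15] = 0c 17 81 17 5e

  after D0: wrote 2B at 0x24 = ca11
  after D1: wrote 5B at 0x16 = e8090fd050
  after D2: wrote 4B at 0x04 = 172c490c
  after D3: wrote 5B at 0x15 = 5e64f48117
  after D4: wrote 7B at 0x00 = 8117504b1718d4
  after D5: wrote 6B at 0x19 = 0fd050172c49
query mem[0x07]=0x0c, mem[0x1c]=0x17, mem[0x00]=0x81, mem[0x04]=0x17, mem[0x15]=0x5e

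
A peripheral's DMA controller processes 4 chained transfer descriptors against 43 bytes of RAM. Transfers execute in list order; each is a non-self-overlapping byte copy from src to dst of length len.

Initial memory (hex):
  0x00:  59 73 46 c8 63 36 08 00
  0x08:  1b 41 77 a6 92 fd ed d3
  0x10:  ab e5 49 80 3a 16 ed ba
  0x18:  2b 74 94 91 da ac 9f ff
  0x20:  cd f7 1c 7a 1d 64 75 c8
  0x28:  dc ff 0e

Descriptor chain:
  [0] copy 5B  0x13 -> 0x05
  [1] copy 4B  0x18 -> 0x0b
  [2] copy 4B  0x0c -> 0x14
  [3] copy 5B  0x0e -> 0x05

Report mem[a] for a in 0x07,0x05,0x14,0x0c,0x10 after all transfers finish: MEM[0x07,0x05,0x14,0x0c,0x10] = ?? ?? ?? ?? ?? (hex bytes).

MEM[0x07,0x05,0x14,0x0c,0x10] = ab 91 74 74 ab

#0 dst[0x05+5] := {0x80,0x3a,0x16,0xed,0xba}
#1 dst[0x0b+4] := {0x2b,0x74,0x94,0x91}
#2 dst[0x14+4] := {0x74,0x94,0x91,0xd3}
#3 dst[0x05+5] := {0x91,0xd3,0xab,0xe5,0x49}
query mem[0x07]=0xab, mem[0x05]=0x91, mem[0x14]=0x74, mem[0x0c]=0x74, mem[0x10]=0xab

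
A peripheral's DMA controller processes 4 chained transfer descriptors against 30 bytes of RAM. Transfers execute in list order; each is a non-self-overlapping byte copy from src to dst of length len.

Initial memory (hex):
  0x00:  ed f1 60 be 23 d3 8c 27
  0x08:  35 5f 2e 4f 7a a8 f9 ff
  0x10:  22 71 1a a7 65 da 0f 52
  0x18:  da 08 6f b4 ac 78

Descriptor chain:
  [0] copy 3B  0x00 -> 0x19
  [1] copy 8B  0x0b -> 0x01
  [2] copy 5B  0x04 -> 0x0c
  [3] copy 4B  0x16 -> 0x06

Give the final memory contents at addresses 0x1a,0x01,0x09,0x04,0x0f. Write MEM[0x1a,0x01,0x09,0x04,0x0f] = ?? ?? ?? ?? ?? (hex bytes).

D0: mem[0x19..0x1b] <- [ed f1 60]
D1: mem[0x01..0x08] <- [4f 7a a8 f9 ff 22 71 1a]
D2: mem[0x0c..0x10] <- [f9 ff 22 71 1a]
D3: mem[0x06..0x09] <- [0f 52 da ed]
query mem[0x1a]=0xf1, mem[0x01]=0x4f, mem[0x09]=0xed, mem[0x04]=0xf9, mem[0x0f]=0x71

MEM[0x1a,0x01,0x09,0x04,0x0f] = f1 4f ed f9 71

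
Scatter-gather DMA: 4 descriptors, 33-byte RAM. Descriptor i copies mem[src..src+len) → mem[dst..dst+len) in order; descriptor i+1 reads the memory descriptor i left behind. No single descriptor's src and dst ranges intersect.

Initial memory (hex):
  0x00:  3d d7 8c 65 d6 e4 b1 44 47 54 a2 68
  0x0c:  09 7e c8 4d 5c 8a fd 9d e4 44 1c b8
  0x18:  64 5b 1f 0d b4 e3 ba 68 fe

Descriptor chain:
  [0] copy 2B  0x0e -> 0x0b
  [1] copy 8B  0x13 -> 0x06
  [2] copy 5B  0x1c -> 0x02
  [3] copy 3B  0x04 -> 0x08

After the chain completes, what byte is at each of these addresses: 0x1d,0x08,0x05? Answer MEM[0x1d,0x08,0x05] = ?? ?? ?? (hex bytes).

MEM[0x1d,0x08,0x05] = e3 ba 68

D0: mem[0x0b..0x0c] <- [c8 4d]
D1: mem[0x06..0x0d] <- [9d e4 44 1c b8 64 5b 1f]
D2: mem[0x02..0x06] <- [b4 e3 ba 68 fe]
D3: mem[0x08..0x0a] <- [ba 68 fe]
query mem[0x1d]=0xe3, mem[0x08]=0xba, mem[0x05]=0x68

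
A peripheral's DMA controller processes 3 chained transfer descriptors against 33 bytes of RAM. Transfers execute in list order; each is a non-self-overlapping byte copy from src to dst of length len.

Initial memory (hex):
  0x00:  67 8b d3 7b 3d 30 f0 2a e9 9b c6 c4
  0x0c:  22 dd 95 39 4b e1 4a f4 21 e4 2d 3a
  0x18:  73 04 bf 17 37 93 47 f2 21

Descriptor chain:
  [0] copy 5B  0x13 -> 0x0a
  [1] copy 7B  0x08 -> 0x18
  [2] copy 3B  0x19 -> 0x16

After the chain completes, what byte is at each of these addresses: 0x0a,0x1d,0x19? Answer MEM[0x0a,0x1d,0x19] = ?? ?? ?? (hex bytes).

MEM[0x0a,0x1d,0x19] = f4 2d 9b

D0: mem[0x0a..0x0e] <- [f4 21 e4 2d 3a]
D1: mem[0x18..0x1e] <- [e9 9b f4 21 e4 2d 3a]
D2: mem[0x16..0x18] <- [9b f4 21]
query mem[0x0a]=0xf4, mem[0x1d]=0x2d, mem[0x19]=0x9b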